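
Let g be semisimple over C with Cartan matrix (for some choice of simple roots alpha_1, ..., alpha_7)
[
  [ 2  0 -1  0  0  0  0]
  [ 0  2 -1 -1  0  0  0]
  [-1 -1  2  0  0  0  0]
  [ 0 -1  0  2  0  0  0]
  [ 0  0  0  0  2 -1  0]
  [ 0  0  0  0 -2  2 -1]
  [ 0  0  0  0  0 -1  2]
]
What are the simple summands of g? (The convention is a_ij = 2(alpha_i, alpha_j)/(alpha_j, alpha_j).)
The diagram associated to this matrix has two connected components: the simple roots {alpha_1, alpha_2, alpha_3, alpha_4} form a chain of 4 nodes with single edges (A_4), and {alpha_5, alpha_6, alpha_7} form a chain of 3 nodes with a double edge at one end; the terminal node there is the unique short simple root (B_3). A semisimple Lie algebra decomposes uniquely as the direct sum of simple ideals, one per connected component of its Dynkin diagram, so g ≅ A_4 ⊕ B_3 (dimension 24 + 21 = 45).

type A_4 ⊕ type B_3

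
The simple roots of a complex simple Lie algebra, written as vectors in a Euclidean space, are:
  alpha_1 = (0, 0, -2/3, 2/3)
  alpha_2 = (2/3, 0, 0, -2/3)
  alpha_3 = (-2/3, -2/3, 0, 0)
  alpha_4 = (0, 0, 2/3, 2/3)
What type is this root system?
Compute the Cartan integers a_ij = 2(alpha_i, alpha_j)/(alpha_j, alpha_j); the resulting 4x4 Cartan matrix is
[[2, -1, 0, 0], [-1, 2, -1, -1], [0, -1, 2, 0], [0, -1, 0, 2]].
All simple roots have the same length, so the diagram is simply laced. The associated Dynkin diagram is a chain of 2 nodes with a fork of two nodes at one end (D_4), so the type is D_4 (the algebra so(8)).

D_4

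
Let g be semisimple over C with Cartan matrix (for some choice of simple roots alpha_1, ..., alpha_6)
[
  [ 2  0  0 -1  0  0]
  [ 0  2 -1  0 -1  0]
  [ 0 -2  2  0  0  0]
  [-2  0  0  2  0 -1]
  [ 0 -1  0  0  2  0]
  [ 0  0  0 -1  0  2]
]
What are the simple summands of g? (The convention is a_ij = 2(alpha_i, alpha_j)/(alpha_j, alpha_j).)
The diagram associated to this matrix has two connected components: the simple roots {alpha_1, alpha_4, alpha_6} form a chain of 3 nodes with a double edge at one end; the terminal node there is the unique short simple root (B_3), and {alpha_2, alpha_3, alpha_5} form a chain of 3 nodes with a double edge at one end; the terminal node there is the unique long simple root (C_3). A semisimple Lie algebra decomposes uniquely as the direct sum of simple ideals, one per connected component of its Dynkin diagram, so g ≅ B_3 ⊕ C_3 (dimension 21 + 21 = 42).

B_3 ⊕ C_3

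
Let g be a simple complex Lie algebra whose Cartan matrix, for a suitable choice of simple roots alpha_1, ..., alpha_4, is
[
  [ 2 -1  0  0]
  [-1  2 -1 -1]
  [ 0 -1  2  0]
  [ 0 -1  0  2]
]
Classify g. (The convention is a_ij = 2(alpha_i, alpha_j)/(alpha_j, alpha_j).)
The matrix has rank 4 with 2's on the diagonal. Reading the off-diagonal entries as Dynkin edges (a single edge where a_ij = a_ji = -1; a double or triple edge where a_ij * a_ji = 2 or 3), the diagram is a chain of 2 nodes with a fork of two nodes at one end (D_4). One simple-root ordering that puts it in standard form is (alpha_1, alpha_2, alpha_4, alpha_3). So the algebra is type D_4, i.e. so(8).

type D_4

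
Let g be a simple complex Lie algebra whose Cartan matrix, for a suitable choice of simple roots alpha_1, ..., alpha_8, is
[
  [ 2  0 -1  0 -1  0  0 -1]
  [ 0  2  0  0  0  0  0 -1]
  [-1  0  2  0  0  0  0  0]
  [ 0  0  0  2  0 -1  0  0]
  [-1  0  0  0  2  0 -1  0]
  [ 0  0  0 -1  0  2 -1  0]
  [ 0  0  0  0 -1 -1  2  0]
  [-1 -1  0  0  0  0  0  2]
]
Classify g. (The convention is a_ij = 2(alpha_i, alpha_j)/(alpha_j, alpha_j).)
The matrix has rank 8 with 2's on the diagonal. Reading the off-diagonal entries as Dynkin edges (a single edge where a_ij = a_ji = -1; a double or triple edge where a_ij * a_ji = 2 or 3), the diagram is a chain of 7 nodes with one extra node attached to the third node from one end (E_8). One simple-root ordering that puts it in standard form is (alpha_2, alpha_3, alpha_8, alpha_1, alpha_5, alpha_7, alpha_6, alpha_4). So the algebra is type E_8.

E8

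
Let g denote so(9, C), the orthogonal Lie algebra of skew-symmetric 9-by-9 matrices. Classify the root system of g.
B4

This is so(9) with 9 odd, which has dimension 9(9-1)/2 = 36 and rank (9-1)/2 = 4. In the classification of classical Lie algebras, the orthogonal algebra so(2n+1) in an odd number of variables has type B_n; here n = 4, so the Dynkin diagram is a chain of 4 nodes with a double edge at one end; the terminal node there is the unique short simple root (B_4). Hence the type is B_4.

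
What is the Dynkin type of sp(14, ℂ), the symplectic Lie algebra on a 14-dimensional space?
C7

This is sp(14), which has dimension 14(14+1)/2 = 105 and rank 14/2 = 7. In the classification of classical Lie algebras, the symplectic algebra sp(2n) has type C_n; here n = 7, so the Dynkin diagram is a chain of 7 nodes with a double edge at one end; the terminal node there is the unique long simple root (C_7). Hence the type is C_7.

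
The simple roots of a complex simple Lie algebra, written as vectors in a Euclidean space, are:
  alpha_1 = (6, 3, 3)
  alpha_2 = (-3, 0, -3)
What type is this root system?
Compute the Cartan integers a_ij = 2(alpha_i, alpha_j)/(alpha_j, alpha_j); the resulting 2x2 Cartan matrix is
[[2, -3], [-1, 2]].
The roots have two lengths (squared-length ratio 3:1); the short ones are alpha_{2}. The associated Dynkin diagram is two nodes joined by a triple edge (G_2), so the type is G_2.

G_2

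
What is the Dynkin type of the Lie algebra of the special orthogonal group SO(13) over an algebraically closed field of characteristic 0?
type B_6

This is so(13) with 13 odd, which has dimension 13(13-1)/2 = 78 and rank (13-1)/2 = 6. In the classification of classical Lie algebras, the orthogonal algebra so(2n+1) in an odd number of variables has type B_n; here n = 6, so the Dynkin diagram is a chain of 6 nodes with a double edge at one end; the terminal node there is the unique short simple root (B_6). Hence the type is B_6.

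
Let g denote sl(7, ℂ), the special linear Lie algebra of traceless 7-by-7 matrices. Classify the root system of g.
This is sl(7), which has dimension 7^2 - 1 = 48 and rank 7 - 1 = 6 (a Cartan subalgebra is the diagonal traceless matrices). In the classification of classical Lie algebras, the special linear algebra sl(n+1) has type A_n; here n = 6, so the Dynkin diagram is a chain of 6 nodes with single edges (A_6). Hence the type is A_6.

type A_6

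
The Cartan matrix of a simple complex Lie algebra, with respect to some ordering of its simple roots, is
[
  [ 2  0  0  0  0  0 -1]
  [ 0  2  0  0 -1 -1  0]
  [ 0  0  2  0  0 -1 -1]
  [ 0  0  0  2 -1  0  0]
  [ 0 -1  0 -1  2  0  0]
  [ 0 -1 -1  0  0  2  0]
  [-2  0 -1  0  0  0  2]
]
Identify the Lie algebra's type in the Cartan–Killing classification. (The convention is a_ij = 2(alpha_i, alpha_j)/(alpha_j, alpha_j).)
The matrix has rank 7 with 2's on the diagonal. Reading the off-diagonal entries as Dynkin edges (a single edge where a_ij = a_ji = -1; a double or triple edge where a_ij * a_ji = 2 or 3), the diagram is a chain of 7 nodes with a double edge at one end; the terminal node there is the unique short simple root (B_7). One simple-root ordering that puts it in standard form is (alpha_4, alpha_5, alpha_2, alpha_6, alpha_3, alpha_7, alpha_1). So the algebra is type B_7, i.e. so(15).

type B_7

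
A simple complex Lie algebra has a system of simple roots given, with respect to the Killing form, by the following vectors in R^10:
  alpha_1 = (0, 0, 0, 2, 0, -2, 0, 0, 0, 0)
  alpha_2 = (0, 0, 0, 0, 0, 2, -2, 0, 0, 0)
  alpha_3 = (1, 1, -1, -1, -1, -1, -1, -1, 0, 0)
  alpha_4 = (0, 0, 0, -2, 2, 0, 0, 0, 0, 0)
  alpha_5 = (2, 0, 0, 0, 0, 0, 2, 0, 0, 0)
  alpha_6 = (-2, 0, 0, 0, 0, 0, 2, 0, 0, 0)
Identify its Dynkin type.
Compute the Cartan integers a_ij = 2(alpha_i, alpha_j)/(alpha_j, alpha_j); the resulting 6x6 Cartan matrix is
[[2, -1, 0, -1, 0, 0], [-1, 2, 0, 0, -1, -1], [0, 0, 2, 0, 0, -1], [-1, 0, 0, 2, 0, 0], [0, -1, 0, 0, 2, 0], [0, -1, -1, 0, 0, 2]].
All simple roots have the same length, so the diagram is simply laced. The associated Dynkin diagram is a chain of 5 nodes with one extra node attached to the third node from one end (E_6), so the type is E_6.

E_6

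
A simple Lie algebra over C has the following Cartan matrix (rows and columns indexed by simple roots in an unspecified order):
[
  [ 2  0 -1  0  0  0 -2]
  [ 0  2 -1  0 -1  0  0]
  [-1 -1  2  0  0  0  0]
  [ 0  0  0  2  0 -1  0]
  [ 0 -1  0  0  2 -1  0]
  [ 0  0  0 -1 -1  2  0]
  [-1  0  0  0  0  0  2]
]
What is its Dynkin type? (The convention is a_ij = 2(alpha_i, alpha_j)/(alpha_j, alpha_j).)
type B_7

The matrix has rank 7 with 2's on the diagonal. Reading the off-diagonal entries as Dynkin edges (a single edge where a_ij = a_ji = -1; a double or triple edge where a_ij * a_ji = 2 or 3), the diagram is a chain of 7 nodes with a double edge at one end; the terminal node there is the unique short simple root (B_7). One simple-root ordering that puts it in standard form is (alpha_4, alpha_6, alpha_5, alpha_2, alpha_3, alpha_1, alpha_7). So the algebra is type B_7, i.e. so(15).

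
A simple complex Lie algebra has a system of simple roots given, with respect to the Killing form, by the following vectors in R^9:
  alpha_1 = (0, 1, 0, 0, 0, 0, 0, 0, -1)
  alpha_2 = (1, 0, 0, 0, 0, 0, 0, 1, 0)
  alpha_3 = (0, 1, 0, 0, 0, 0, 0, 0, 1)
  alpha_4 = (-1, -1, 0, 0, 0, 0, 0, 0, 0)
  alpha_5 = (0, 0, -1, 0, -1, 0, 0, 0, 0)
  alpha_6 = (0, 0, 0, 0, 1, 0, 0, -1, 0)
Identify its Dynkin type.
Compute the Cartan integers a_ij = 2(alpha_i, alpha_j)/(alpha_j, alpha_j); the resulting 6x6 Cartan matrix is
[[2, 0, 0, -1, 0, 0], [0, 2, 0, -1, 0, -1], [0, 0, 2, -1, 0, 0], [-1, -1, -1, 2, 0, 0], [0, 0, 0, 0, 2, -1], [0, -1, 0, 0, -1, 2]].
All simple roots have the same length, so the diagram is simply laced. The associated Dynkin diagram is a chain of 4 nodes with a fork of two nodes at one end (D_6), so the type is D_6 (the algebra so(12)).

D6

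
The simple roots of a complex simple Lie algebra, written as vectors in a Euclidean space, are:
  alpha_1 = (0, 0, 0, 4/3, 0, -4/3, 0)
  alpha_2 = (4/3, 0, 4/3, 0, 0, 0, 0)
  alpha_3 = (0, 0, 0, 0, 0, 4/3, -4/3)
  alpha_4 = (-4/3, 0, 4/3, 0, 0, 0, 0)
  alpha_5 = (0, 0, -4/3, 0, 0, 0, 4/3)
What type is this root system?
Compute the Cartan integers a_ij = 2(alpha_i, alpha_j)/(alpha_j, alpha_j); the resulting 5x5 Cartan matrix is
[[2, 0, -1, 0, 0], [0, 2, 0, 0, -1], [-1, 0, 2, 0, -1], [0, 0, 0, 2, -1], [0, -1, -1, -1, 2]].
All simple roots have the same length, so the diagram is simply laced. The associated Dynkin diagram is a chain of 3 nodes with a fork of two nodes at one end (D_5), so the type is D_5 (the algebra so(10)).

D_5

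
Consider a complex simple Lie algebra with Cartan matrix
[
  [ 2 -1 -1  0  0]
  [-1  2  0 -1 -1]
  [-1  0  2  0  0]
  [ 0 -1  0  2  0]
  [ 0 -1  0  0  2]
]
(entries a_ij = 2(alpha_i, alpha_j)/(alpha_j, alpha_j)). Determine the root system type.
D5

The matrix has rank 5 with 2's on the diagonal. Reading the off-diagonal entries as Dynkin edges (a single edge where a_ij = a_ji = -1; a double or triple edge where a_ij * a_ji = 2 or 3), the diagram is a chain of 3 nodes with a fork of two nodes at one end (D_5). One simple-root ordering that puts it in standard form is (alpha_3, alpha_1, alpha_2, alpha_5, alpha_4). So the algebra is type D_5, i.e. so(10).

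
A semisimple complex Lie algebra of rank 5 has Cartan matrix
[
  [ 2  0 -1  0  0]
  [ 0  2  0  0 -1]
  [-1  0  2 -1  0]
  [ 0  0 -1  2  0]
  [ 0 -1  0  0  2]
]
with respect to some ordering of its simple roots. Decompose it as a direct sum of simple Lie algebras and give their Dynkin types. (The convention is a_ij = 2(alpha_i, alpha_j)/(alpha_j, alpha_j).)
A2 + A3

The diagram associated to this matrix has two connected components: the simple roots {alpha_2, alpha_5} form a chain of 2 nodes with single edges (A_2), and {alpha_1, alpha_3, alpha_4} form a chain of 3 nodes with single edges (A_3). A semisimple Lie algebra decomposes uniquely as the direct sum of simple ideals, one per connected component of its Dynkin diagram, so g ≅ A_2 ⊕ A_3 (dimension 8 + 15 = 23).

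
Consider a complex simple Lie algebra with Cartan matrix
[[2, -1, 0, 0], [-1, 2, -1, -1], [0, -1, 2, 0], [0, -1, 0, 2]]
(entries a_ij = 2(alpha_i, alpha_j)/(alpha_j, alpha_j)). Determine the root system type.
D4

The matrix has rank 4 with 2's on the diagonal. Reading the off-diagonal entries as Dynkin edges (a single edge where a_ij = a_ji = -1; a double or triple edge where a_ij * a_ji = 2 or 3), the diagram is a chain of 2 nodes with a fork of two nodes at one end (D_4). One simple-root ordering that puts it in standard form is (alpha_4, alpha_2, alpha_1, alpha_3). So the algebra is type D_4, i.e. so(8).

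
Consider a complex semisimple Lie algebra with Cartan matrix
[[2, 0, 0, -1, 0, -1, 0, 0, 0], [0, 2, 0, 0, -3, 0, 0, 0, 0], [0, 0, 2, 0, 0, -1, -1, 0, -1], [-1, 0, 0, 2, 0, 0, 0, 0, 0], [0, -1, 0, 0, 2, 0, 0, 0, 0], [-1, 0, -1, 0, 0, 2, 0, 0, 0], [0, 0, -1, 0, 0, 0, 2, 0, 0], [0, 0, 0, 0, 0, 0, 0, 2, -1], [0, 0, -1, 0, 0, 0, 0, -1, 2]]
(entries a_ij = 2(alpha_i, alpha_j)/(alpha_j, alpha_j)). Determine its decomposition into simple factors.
The diagram associated to this matrix has two connected components: the simple roots {alpha_1, alpha_3, alpha_4, alpha_6, alpha_7, alpha_8, alpha_9} form a chain of 6 nodes with one extra node attached to the third node from one end (E_7), and {alpha_2, alpha_5} form two nodes joined by a triple edge (G_2). A semisimple Lie algebra decomposes uniquely as the direct sum of simple ideals, one per connected component of its Dynkin diagram, so g ≅ E_7 ⊕ G_2 (dimension 133 + 14 = 147).

E_7 ⊕ G_2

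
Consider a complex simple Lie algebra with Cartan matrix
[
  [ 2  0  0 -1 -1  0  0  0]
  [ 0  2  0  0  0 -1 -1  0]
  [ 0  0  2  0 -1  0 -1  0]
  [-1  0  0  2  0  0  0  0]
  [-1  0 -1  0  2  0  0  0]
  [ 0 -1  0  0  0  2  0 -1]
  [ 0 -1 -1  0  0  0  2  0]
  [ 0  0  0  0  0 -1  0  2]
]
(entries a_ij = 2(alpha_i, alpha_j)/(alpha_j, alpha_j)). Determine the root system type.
The matrix has rank 8 with 2's on the diagonal. Reading the off-diagonal entries as Dynkin edges (a single edge where a_ij = a_ji = -1; a double or triple edge where a_ij * a_ji = 2 or 3), the diagram is a chain of 8 nodes with single edges (A_8). One simple-root ordering that puts it in standard form is (alpha_8, alpha_6, alpha_2, alpha_7, alpha_3, alpha_5, alpha_1, alpha_4). So the algebra is type A_8, i.e. sl(9).

A8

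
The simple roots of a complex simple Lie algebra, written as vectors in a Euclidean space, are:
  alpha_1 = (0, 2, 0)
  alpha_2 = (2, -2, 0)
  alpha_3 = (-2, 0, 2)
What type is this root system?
Compute the Cartan integers a_ij = 2(alpha_i, alpha_j)/(alpha_j, alpha_j); the resulting 3x3 Cartan matrix is
[[2, -1, 0], [-2, 2, -1], [0, -1, 2]].
The roots have two lengths (squared-length ratio 2:1); the short ones are alpha_{1}. The associated Dynkin diagram is a chain of 3 nodes with a double edge at one end; the terminal node there is the unique short simple root (B_3), so the type is B_3 (the algebra so(7)).

B_3 (so(7))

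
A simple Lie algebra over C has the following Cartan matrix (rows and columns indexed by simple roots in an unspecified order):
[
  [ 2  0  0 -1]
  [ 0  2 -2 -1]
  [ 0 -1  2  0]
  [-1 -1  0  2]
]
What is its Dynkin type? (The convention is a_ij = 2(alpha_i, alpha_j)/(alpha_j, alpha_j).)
B_4

The matrix has rank 4 with 2's on the diagonal. Reading the off-diagonal entries as Dynkin edges (a single edge where a_ij = a_ji = -1; a double or triple edge where a_ij * a_ji = 2 or 3), the diagram is a chain of 4 nodes with a double edge at one end; the terminal node there is the unique short simple root (B_4). One simple-root ordering that puts it in standard form is (alpha_1, alpha_4, alpha_2, alpha_3). So the algebra is type B_4, i.e. so(9).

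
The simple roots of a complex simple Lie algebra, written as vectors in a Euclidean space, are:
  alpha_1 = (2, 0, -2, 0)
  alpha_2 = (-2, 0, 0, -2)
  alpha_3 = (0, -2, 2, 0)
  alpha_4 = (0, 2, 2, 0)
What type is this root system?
Compute the Cartan integers a_ij = 2(alpha_i, alpha_j)/(alpha_j, alpha_j); the resulting 4x4 Cartan matrix is
[[2, -1, -1, -1], [-1, 2, 0, 0], [-1, 0, 2, 0], [-1, 0, 0, 2]].
All simple roots have the same length, so the diagram is simply laced. The associated Dynkin diagram is a chain of 2 nodes with a fork of two nodes at one end (D_4), so the type is D_4 (the algebra so(8)).

D_4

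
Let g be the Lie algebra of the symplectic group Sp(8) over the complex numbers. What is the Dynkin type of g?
C_4 (sp(8))

This is sp(8), which has dimension 8(8+1)/2 = 36 and rank 8/2 = 4. In the classification of classical Lie algebras, the symplectic algebra sp(2n) has type C_n; here n = 4, so the Dynkin diagram is a chain of 4 nodes with a double edge at one end; the terminal node there is the unique long simple root (C_4). Hence the type is C_4.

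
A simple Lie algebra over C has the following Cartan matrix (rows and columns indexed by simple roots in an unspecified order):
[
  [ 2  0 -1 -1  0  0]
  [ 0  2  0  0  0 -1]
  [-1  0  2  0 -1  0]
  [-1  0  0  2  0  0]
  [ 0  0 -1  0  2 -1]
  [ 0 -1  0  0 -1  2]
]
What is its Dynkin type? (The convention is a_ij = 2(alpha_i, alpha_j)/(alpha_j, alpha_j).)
The matrix has rank 6 with 2's on the diagonal. Reading the off-diagonal entries as Dynkin edges (a single edge where a_ij = a_ji = -1; a double or triple edge where a_ij * a_ji = 2 or 3), the diagram is a chain of 6 nodes with single edges (A_6). One simple-root ordering that puts it in standard form is (alpha_2, alpha_6, alpha_5, alpha_3, alpha_1, alpha_4). So the algebra is type A_6, i.e. sl(7).

A_6 (sl(7))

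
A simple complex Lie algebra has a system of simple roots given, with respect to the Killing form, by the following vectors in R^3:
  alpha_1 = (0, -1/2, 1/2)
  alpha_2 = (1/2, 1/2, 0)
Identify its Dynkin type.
Compute the Cartan integers a_ij = 2(alpha_i, alpha_j)/(alpha_j, alpha_j); the resulting 2x2 Cartan matrix is
[[2, -1], [-1, 2]].
All simple roots have the same length, so the diagram is simply laced. The associated Dynkin diagram is a chain of 2 nodes with single edges (A_2), so the type is A_2 (the algebra sl(3)).

type A_2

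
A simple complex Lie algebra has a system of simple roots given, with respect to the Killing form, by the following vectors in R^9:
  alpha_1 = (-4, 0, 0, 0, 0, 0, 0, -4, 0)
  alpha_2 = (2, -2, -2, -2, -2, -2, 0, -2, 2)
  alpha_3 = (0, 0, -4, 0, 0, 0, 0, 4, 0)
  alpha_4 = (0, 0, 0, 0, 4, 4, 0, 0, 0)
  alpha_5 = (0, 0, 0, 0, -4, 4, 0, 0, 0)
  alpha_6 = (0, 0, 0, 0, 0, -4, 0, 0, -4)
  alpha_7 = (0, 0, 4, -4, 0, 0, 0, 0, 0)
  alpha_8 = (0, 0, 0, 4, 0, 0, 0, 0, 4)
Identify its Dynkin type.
E_8

Compute the Cartan integers a_ij = 2(alpha_i, alpha_j)/(alpha_j, alpha_j); the resulting 8x8 Cartan matrix is
[[2, 0, -1, 0, 0, 0, 0, 0], [0, 2, 0, -1, 0, 0, 0, 0], [-1, 0, 2, 0, 0, 0, -1, 0], [0, -1, 0, 2, 0, -1, 0, 0], [0, 0, 0, 0, 2, -1, 0, 0], [0, 0, 0, -1, -1, 2, 0, -1], [0, 0, -1, 0, 0, 0, 2, -1], [0, 0, 0, 0, 0, -1, -1, 2]].
All simple roots have the same length, so the diagram is simply laced. The associated Dynkin diagram is a chain of 7 nodes with one extra node attached to the third node from one end (E_8), so the type is E_8.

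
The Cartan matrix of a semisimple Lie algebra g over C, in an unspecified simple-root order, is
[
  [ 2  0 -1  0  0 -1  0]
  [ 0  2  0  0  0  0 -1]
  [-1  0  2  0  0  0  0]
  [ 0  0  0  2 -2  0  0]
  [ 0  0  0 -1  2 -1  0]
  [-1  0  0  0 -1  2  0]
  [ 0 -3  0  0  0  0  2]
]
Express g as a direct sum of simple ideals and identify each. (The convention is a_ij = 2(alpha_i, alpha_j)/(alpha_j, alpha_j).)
C_5 ⊕ G_2

The diagram associated to this matrix has two connected components: the simple roots {alpha_1, alpha_3, alpha_4, alpha_5, alpha_6} form a chain of 5 nodes with a double edge at one end; the terminal node there is the unique long simple root (C_5), and {alpha_2, alpha_7} form two nodes joined by a triple edge (G_2). A semisimple Lie algebra decomposes uniquely as the direct sum of simple ideals, one per connected component of its Dynkin diagram, so g ≅ C_5 ⊕ G_2 (dimension 55 + 14 = 69).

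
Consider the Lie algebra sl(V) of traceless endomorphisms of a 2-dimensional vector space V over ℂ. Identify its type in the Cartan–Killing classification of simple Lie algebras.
This is sl(2), which has dimension 2^2 - 1 = 3 and rank 2 - 1 = 1 (a Cartan subalgebra is the diagonal traceless matrices). In the classification of classical Lie algebras, the special linear algebra sl(n+1) has type A_n; here n = 1, so the Dynkin diagram is a chain of 1 nodes with single edges (A_1). Hence the type is A_1.

type A_1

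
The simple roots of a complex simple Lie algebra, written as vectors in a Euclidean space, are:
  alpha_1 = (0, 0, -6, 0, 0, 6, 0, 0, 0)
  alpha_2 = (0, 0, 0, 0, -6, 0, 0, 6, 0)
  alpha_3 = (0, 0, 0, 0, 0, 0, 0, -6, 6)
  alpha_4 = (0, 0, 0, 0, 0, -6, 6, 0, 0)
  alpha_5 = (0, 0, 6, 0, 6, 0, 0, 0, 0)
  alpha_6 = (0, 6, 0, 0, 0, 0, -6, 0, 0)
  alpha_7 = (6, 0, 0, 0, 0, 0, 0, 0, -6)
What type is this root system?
Compute the Cartan integers a_ij = 2(alpha_i, alpha_j)/(alpha_j, alpha_j); the resulting 7x7 Cartan matrix is
[[2, 0, 0, -1, -1, 0, 0], [0, 2, -1, 0, -1, 0, 0], [0, -1, 2, 0, 0, 0, -1], [-1, 0, 0, 2, 0, -1, 0], [-1, -1, 0, 0, 2, 0, 0], [0, 0, 0, -1, 0, 2, 0], [0, 0, -1, 0, 0, 0, 2]].
All simple roots have the same length, so the diagram is simply laced. The associated Dynkin diagram is a chain of 7 nodes with single edges (A_7), so the type is A_7 (the algebra sl(8)).

A_7 (sl(8))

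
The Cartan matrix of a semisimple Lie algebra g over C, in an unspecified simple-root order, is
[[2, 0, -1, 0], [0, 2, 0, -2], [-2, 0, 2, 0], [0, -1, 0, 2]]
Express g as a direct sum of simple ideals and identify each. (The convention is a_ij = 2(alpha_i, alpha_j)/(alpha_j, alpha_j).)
B_2 (so(5)) + B_2 (so(5))

The diagram associated to this matrix has two connected components: the simple roots {alpha_2, alpha_4} form a chain of 2 nodes with a double edge at one end; the terminal node there is the unique short simple root (B_2), and {alpha_1, alpha_3} form a chain of 2 nodes with a double edge at one end; the terminal node there is the unique short simple root (B_2). A semisimple Lie algebra decomposes uniquely as the direct sum of simple ideals, one per connected component of its Dynkin diagram, so g ≅ B_2 ⊕ B_2 (dimension 10 + 10 = 20).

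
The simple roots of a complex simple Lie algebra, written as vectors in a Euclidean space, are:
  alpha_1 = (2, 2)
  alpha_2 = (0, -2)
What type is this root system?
B2

Compute the Cartan integers a_ij = 2(alpha_i, alpha_j)/(alpha_j, alpha_j); the resulting 2x2 Cartan matrix is
[[2, -2], [-1, 2]].
The roots have two lengths (squared-length ratio 2:1); the short ones are alpha_{2}. The associated Dynkin diagram is a chain of 2 nodes with a double edge at one end; the terminal node there is the unique short simple root (B_2), so the type is B_2 (the algebra so(5)).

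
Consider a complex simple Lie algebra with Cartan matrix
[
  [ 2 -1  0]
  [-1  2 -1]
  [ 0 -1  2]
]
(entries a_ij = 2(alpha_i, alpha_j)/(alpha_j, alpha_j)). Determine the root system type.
The matrix has rank 3 with 2's on the diagonal. Reading the off-diagonal entries as Dynkin edges (a single edge where a_ij = a_ji = -1; a double or triple edge where a_ij * a_ji = 2 or 3), the diagram is a chain of 3 nodes with single edges (A_3). One simple-root ordering that puts it in standard form is (alpha_1, alpha_2, alpha_3). So the algebra is type A_3, i.e. sl(4).

A_3 (sl(4))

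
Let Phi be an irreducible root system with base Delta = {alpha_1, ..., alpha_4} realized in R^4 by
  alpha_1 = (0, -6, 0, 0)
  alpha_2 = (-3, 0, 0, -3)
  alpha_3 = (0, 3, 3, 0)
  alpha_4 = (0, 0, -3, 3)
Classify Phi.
C_4

Compute the Cartan integers a_ij = 2(alpha_i, alpha_j)/(alpha_j, alpha_j); the resulting 4x4 Cartan matrix is
[[2, 0, -2, 0], [0, 2, 0, -1], [-1, 0, 2, -1], [0, -1, -1, 2]].
The roots have two lengths (squared-length ratio 2:1); the short ones are alpha_{2,3,4}. The associated Dynkin diagram is a chain of 4 nodes with a double edge at one end; the terminal node there is the unique long simple root (C_4), so the type is C_4 (the algebra sp(8)).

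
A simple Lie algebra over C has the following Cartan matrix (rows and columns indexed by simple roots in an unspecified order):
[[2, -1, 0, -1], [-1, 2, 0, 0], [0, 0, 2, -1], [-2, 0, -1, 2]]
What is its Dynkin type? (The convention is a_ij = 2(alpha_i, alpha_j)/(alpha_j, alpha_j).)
F4

The matrix has rank 4 with 2's on the diagonal. Reading the off-diagonal entries as Dynkin edges (a single edge where a_ij = a_ji = -1; a double or triple edge where a_ij * a_ji = 2 or 3), the diagram is a chain of 4 nodes with a double edge between the middle two (F_4). One simple-root ordering that puts it in standard form is (alpha_3, alpha_4, alpha_1, alpha_2). So the algebra is type F_4.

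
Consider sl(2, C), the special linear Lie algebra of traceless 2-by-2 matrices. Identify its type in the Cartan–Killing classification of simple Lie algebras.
This is sl(2), which has dimension 2^2 - 1 = 3 and rank 2 - 1 = 1 (a Cartan subalgebra is the diagonal traceless matrices). In the classification of classical Lie algebras, the special linear algebra sl(n+1) has type A_n; here n = 1, so the Dynkin diagram is a chain of 1 nodes with single edges (A_1). Hence the type is A_1.

type A_1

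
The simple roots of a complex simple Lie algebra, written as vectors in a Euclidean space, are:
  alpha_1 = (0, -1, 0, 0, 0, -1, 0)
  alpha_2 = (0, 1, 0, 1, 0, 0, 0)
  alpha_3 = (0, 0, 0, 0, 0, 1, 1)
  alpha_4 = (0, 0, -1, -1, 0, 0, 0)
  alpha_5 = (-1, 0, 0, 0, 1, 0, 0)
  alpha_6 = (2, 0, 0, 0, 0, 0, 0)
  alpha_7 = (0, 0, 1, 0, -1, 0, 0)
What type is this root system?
Compute the Cartan integers a_ij = 2(alpha_i, alpha_j)/(alpha_j, alpha_j); the resulting 7x7 Cartan matrix is
[[2, -1, -1, 0, 0, 0, 0], [-1, 2, 0, -1, 0, 0, 0], [-1, 0, 2, 0, 0, 0, 0], [0, -1, 0, 2, 0, 0, -1], [0, 0, 0, 0, 2, -1, -1], [0, 0, 0, 0, -2, 2, 0], [0, 0, 0, -1, -1, 0, 2]].
The roots have two lengths (squared-length ratio 2:1); the short ones are alpha_{1,2,3,4,5,7}. The associated Dynkin diagram is a chain of 7 nodes with a double edge at one end; the terminal node there is the unique long simple root (C_7), so the type is C_7 (the algebra sp(14)).

C7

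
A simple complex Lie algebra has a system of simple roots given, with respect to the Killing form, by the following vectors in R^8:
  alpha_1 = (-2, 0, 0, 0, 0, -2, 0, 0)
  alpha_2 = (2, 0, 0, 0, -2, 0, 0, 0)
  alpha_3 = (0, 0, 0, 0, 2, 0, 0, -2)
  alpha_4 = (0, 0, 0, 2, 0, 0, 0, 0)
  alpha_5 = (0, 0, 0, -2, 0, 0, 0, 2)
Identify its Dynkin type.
Compute the Cartan integers a_ij = 2(alpha_i, alpha_j)/(alpha_j, alpha_j); the resulting 5x5 Cartan matrix is
[[2, -1, 0, 0, 0], [-1, 2, -1, 0, 0], [0, -1, 2, 0, -1], [0, 0, 0, 2, -1], [0, 0, -1, -2, 2]].
The roots have two lengths (squared-length ratio 2:1); the short ones are alpha_{4}. The associated Dynkin diagram is a chain of 5 nodes with a double edge at one end; the terminal node there is the unique short simple root (B_5), so the type is B_5 (the algebra so(11)).

B_5 (so(11))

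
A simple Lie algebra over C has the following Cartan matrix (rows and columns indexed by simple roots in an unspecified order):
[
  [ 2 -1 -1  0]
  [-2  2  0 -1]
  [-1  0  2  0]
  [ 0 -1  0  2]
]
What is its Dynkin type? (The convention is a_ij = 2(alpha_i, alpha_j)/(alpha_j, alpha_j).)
F_4

The matrix has rank 4 with 2's on the diagonal. Reading the off-diagonal entries as Dynkin edges (a single edge where a_ij = a_ji = -1; a double or triple edge where a_ij * a_ji = 2 or 3), the diagram is a chain of 4 nodes with a double edge between the middle two (F_4). One simple-root ordering that puts it in standard form is (alpha_4, alpha_2, alpha_1, alpha_3). So the algebra is type F_4.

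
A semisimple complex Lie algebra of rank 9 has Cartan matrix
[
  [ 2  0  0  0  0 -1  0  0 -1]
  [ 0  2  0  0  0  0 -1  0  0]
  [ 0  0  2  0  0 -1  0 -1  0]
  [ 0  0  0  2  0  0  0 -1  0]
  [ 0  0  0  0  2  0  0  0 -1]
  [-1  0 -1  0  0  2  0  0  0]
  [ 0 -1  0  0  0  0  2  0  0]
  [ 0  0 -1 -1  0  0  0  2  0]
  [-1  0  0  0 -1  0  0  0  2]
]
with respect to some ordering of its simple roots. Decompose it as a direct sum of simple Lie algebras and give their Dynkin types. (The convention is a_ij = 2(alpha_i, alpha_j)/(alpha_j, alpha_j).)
A_2 (sl(3)) ⊕ A_7 (sl(8))

The diagram associated to this matrix has two connected components: the simple roots {alpha_2, alpha_7} form a chain of 2 nodes with single edges (A_2), and {alpha_1, alpha_3, alpha_4, alpha_5, alpha_6, alpha_8, alpha_9} form a chain of 7 nodes with single edges (A_7). A semisimple Lie algebra decomposes uniquely as the direct sum of simple ideals, one per connected component of its Dynkin diagram, so g ≅ A_2 ⊕ A_7 (dimension 8 + 63 = 71).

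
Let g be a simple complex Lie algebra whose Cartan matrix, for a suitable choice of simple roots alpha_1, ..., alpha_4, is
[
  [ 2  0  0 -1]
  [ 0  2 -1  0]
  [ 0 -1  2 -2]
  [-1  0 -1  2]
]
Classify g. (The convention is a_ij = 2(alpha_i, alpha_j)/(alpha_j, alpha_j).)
The matrix has rank 4 with 2's on the diagonal. Reading the off-diagonal entries as Dynkin edges (a single edge where a_ij = a_ji = -1; a double or triple edge where a_ij * a_ji = 2 or 3), the diagram is a chain of 4 nodes with a double edge between the middle two (F_4). One simple-root ordering that puts it in standard form is (alpha_2, alpha_3, alpha_4, alpha_1). So the algebra is type F_4.

F4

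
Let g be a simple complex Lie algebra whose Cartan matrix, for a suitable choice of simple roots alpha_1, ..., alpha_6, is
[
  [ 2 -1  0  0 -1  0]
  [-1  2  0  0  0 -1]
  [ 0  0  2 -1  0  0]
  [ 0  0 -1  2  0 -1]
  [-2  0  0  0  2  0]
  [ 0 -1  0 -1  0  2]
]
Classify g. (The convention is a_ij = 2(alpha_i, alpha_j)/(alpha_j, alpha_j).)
The matrix has rank 6 with 2's on the diagonal. Reading the off-diagonal entries as Dynkin edges (a single edge where a_ij = a_ji = -1; a double or triple edge where a_ij * a_ji = 2 or 3), the diagram is a chain of 6 nodes with a double edge at one end; the terminal node there is the unique long simple root (C_6). One simple-root ordering that puts it in standard form is (alpha_3, alpha_4, alpha_6, alpha_2, alpha_1, alpha_5). So the algebra is type C_6, i.e. sp(12).

C_6 (sp(12))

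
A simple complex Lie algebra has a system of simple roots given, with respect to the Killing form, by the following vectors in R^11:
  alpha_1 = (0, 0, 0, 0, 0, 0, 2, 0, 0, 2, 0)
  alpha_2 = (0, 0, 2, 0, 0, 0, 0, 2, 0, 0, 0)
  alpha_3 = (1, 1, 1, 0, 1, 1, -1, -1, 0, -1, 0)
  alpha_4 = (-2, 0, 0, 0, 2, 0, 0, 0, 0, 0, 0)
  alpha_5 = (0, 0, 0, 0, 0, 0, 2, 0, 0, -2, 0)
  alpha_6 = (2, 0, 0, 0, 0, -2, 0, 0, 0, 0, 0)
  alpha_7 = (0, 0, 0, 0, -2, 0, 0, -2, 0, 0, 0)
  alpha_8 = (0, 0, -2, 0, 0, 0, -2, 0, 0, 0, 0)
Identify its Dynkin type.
type E_8

Compute the Cartan integers a_ij = 2(alpha_i, alpha_j)/(alpha_j, alpha_j); the resulting 8x8 Cartan matrix is
[[2, 0, -1, 0, 0, 0, 0, -1], [0, 2, 0, 0, 0, 0, -1, -1], [-1, 0, 2, 0, 0, 0, 0, 0], [0, 0, 0, 2, 0, -1, -1, 0], [0, 0, 0, 0, 2, 0, 0, -1], [0, 0, 0, -1, 0, 2, 0, 0], [0, -1, 0, -1, 0, 0, 2, 0], [-1, -1, 0, 0, -1, 0, 0, 2]].
All simple roots have the same length, so the diagram is simply laced. The associated Dynkin diagram is a chain of 7 nodes with one extra node attached to the third node from one end (E_8), so the type is E_8.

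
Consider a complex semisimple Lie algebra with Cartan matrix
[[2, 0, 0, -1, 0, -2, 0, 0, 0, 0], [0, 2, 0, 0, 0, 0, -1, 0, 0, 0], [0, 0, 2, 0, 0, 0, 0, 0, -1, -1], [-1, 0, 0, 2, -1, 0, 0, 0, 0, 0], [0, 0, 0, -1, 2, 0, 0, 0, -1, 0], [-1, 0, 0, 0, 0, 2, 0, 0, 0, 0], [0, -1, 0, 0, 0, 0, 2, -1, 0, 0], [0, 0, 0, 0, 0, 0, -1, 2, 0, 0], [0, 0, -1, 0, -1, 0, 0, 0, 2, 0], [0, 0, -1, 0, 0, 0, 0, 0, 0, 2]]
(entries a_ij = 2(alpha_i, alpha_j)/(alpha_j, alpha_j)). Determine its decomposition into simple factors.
type A_3 + type B_7

The diagram associated to this matrix has two connected components: the simple roots {alpha_2, alpha_7, alpha_8} form a chain of 3 nodes with single edges (A_3), and {alpha_1, alpha_3, alpha_4, alpha_5, alpha_6, alpha_9, alpha_10} form a chain of 7 nodes with a double edge at one end; the terminal node there is the unique short simple root (B_7). A semisimple Lie algebra decomposes uniquely as the direct sum of simple ideals, one per connected component of its Dynkin diagram, so g ≅ A_3 ⊕ B_7 (dimension 15 + 105 = 120).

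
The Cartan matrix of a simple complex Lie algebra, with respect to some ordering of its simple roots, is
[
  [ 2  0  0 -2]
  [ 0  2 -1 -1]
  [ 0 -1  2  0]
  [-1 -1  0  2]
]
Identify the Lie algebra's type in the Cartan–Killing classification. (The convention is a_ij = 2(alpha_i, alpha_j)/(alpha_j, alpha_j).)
The matrix has rank 4 with 2's on the diagonal. Reading the off-diagonal entries as Dynkin edges (a single edge where a_ij = a_ji = -1; a double or triple edge where a_ij * a_ji = 2 or 3), the diagram is a chain of 4 nodes with a double edge at one end; the terminal node there is the unique long simple root (C_4). One simple-root ordering that puts it in standard form is (alpha_3, alpha_2, alpha_4, alpha_1). So the algebra is type C_4, i.e. sp(8).

C_4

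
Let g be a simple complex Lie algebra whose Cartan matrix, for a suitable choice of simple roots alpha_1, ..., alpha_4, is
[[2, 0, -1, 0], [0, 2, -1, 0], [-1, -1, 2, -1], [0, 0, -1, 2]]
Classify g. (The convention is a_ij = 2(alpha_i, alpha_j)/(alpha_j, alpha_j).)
D4

The matrix has rank 4 with 2's on the diagonal. Reading the off-diagonal entries as Dynkin edges (a single edge where a_ij = a_ji = -1; a double or triple edge where a_ij * a_ji = 2 or 3), the diagram is a chain of 2 nodes with a fork of two nodes at one end (D_4). One simple-root ordering that puts it in standard form is (alpha_2, alpha_3, alpha_1, alpha_4). So the algebra is type D_4, i.e. so(8).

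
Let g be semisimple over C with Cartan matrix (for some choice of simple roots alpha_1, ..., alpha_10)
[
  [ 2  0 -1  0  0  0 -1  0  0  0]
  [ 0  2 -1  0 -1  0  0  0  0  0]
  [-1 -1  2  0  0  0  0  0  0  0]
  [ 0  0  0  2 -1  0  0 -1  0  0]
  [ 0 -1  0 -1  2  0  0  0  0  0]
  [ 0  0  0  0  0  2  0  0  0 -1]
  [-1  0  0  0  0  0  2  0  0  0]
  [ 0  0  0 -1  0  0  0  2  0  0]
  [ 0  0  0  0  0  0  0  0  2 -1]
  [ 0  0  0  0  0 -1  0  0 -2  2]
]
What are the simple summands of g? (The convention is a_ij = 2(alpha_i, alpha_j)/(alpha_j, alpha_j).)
The diagram associated to this matrix has two connected components: the simple roots {alpha_1, alpha_2, alpha_3, alpha_4, alpha_5, alpha_7, alpha_8} form a chain of 7 nodes with single edges (A_7), and {alpha_6, alpha_9, alpha_10} form a chain of 3 nodes with a double edge at one end; the terminal node there is the unique short simple root (B_3). A semisimple Lie algebra decomposes uniquely as the direct sum of simple ideals, one per connected component of its Dynkin diagram, so g ≅ A_7 ⊕ B_3 (dimension 63 + 21 = 84).

type A_7 ⊕ type B_3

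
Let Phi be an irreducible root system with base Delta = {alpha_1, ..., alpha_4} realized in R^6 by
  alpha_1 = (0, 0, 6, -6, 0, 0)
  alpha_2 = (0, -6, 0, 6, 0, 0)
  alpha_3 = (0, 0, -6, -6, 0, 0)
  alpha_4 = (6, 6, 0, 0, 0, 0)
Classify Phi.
D_4

Compute the Cartan integers a_ij = 2(alpha_i, alpha_j)/(alpha_j, alpha_j); the resulting 4x4 Cartan matrix is
[[2, -1, 0, 0], [-1, 2, -1, -1], [0, -1, 2, 0], [0, -1, 0, 2]].
All simple roots have the same length, so the diagram is simply laced. The associated Dynkin diagram is a chain of 2 nodes with a fork of two nodes at one end (D_4), so the type is D_4 (the algebra so(8)).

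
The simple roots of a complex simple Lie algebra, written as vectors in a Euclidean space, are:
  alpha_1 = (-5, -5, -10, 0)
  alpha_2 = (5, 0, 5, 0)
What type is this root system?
Compute the Cartan integers a_ij = 2(alpha_i, alpha_j)/(alpha_j, alpha_j); the resulting 2x2 Cartan matrix is
[[2, -3], [-1, 2]].
The roots have two lengths (squared-length ratio 3:1); the short ones are alpha_{2}. The associated Dynkin diagram is two nodes joined by a triple edge (G_2), so the type is G_2.

G_2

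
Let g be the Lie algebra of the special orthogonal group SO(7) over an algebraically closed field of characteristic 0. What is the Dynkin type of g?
B3

This is so(7) with 7 odd, which has dimension 7(7-1)/2 = 21 and rank (7-1)/2 = 3. In the classification of classical Lie algebras, the orthogonal algebra so(2n+1) in an odd number of variables has type B_n; here n = 3, so the Dynkin diagram is a chain of 3 nodes with a double edge at one end; the terminal node there is the unique short simple root (B_3). Hence the type is B_3.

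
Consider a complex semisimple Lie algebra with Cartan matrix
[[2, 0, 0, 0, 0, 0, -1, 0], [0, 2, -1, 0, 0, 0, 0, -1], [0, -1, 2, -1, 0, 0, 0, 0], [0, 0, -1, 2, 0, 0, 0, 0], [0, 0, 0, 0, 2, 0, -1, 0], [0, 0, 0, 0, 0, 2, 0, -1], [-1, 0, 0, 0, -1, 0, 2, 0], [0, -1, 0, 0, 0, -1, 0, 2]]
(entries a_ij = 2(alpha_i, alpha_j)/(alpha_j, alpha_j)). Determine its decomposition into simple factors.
The diagram associated to this matrix has two connected components: the simple roots {alpha_1, alpha_5, alpha_7} form a chain of 3 nodes with single edges (A_3), and {alpha_2, alpha_3, alpha_4, alpha_6, alpha_8} form a chain of 5 nodes with single edges (A_5). A semisimple Lie algebra decomposes uniquely as the direct sum of simple ideals, one per connected component of its Dynkin diagram, so g ≅ A_3 ⊕ A_5 (dimension 15 + 35 = 50).

type A_3 ⊕ type A_5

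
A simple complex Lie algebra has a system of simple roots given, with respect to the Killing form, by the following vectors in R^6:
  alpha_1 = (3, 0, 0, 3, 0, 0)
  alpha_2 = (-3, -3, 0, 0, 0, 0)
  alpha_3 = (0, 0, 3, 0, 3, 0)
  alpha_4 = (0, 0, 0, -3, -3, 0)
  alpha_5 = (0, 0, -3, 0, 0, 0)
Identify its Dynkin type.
Compute the Cartan integers a_ij = 2(alpha_i, alpha_j)/(alpha_j, alpha_j); the resulting 5x5 Cartan matrix is
[[2, -1, 0, -1, 0], [-1, 2, 0, 0, 0], [0, 0, 2, -1, -2], [-1, 0, -1, 2, 0], [0, 0, -1, 0, 2]].
The roots have two lengths (squared-length ratio 2:1); the short ones are alpha_{5}. The associated Dynkin diagram is a chain of 5 nodes with a double edge at one end; the terminal node there is the unique short simple root (B_5), so the type is B_5 (the algebra so(11)).

B5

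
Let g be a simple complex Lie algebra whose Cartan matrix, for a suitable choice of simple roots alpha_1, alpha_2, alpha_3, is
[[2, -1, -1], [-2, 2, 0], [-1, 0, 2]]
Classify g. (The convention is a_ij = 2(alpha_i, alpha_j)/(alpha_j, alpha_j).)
C_3

The matrix has rank 3 with 2's on the diagonal. Reading the off-diagonal entries as Dynkin edges (a single edge where a_ij = a_ji = -1; a double or triple edge where a_ij * a_ji = 2 or 3), the diagram is a chain of 3 nodes with a double edge at one end; the terminal node there is the unique long simple root (C_3). One simple-root ordering that puts it in standard form is (alpha_3, alpha_1, alpha_2). So the algebra is type C_3, i.e. sp(6).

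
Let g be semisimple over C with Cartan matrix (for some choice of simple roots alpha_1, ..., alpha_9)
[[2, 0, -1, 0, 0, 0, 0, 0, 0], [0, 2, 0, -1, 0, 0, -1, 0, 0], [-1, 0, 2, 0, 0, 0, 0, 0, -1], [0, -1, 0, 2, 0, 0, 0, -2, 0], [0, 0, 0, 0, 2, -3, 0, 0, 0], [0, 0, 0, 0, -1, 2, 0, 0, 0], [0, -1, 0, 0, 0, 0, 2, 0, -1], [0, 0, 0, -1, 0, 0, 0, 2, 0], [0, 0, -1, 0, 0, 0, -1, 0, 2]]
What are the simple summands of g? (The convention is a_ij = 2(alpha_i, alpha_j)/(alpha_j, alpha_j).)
The diagram associated to this matrix has two connected components: the simple roots {alpha_1, alpha_2, alpha_3, alpha_4, alpha_7, alpha_8, alpha_9} form a chain of 7 nodes with a double edge at one end; the terminal node there is the unique short simple root (B_7), and {alpha_5, alpha_6} form two nodes joined by a triple edge (G_2). A semisimple Lie algebra decomposes uniquely as the direct sum of simple ideals, one per connected component of its Dynkin diagram, so g ≅ B_7 ⊕ G_2 (dimension 105 + 14 = 119).

type B_7 ⊕ type G_2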